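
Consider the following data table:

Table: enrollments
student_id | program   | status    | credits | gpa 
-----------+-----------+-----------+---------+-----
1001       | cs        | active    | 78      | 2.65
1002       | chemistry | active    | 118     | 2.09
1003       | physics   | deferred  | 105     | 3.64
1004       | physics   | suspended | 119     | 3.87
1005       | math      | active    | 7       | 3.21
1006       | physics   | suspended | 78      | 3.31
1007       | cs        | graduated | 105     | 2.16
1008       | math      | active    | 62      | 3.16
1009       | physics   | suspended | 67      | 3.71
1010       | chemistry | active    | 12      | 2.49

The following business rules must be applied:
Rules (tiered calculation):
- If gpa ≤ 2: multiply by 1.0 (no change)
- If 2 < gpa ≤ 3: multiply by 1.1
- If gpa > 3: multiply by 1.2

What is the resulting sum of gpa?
35.41

Step 1: Tier 1 (gpa ≤ 2): 0 records, sum = 0 × 1.0 = 0.0
Step 2: Tier 2 (2 < gpa ≤ 3): 4 records, sum = 9.39 × 1.1 = 10.33
Step 3: Tier 3 (gpa > 3): 6 records, sum = 20.9 × 1.2 = 25.08
Step 4: Final sum = 0.0 + 10.33 + 25.08 = 35.41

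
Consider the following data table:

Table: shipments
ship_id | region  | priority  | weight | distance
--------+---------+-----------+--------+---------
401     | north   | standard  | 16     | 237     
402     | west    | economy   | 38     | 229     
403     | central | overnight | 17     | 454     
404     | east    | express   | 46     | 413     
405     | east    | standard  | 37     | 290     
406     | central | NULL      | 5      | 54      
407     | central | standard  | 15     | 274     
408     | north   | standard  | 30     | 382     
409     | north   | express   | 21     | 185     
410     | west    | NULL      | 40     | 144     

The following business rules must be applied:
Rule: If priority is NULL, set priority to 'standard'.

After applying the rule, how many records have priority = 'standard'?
6

Step 1: Count records where priority IS NULL
Step 2: Found 2 records with NULL priority
Step 3: These records will have priority set to 'standard'
Step 4: Records already having priority = 'standard': 4
Step 5: Answer: 2 + 4 = 6 records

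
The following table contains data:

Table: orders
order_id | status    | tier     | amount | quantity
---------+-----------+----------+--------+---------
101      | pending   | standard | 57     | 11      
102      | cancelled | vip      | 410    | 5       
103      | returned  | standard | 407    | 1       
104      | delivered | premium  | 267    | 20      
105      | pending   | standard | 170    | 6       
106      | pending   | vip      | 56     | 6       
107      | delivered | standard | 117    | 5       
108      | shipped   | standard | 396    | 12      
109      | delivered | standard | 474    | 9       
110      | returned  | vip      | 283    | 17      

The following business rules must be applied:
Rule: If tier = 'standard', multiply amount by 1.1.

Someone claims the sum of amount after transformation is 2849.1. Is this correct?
No, the correct result is 2799.1.

Step 1: Calculate the correct sum after transformation
Step 2: Apply multiplier 1.1 to records where tier = 'standard'
Step 3: Correct result = 2799.1
Step 4: Claimed result = 2849.1
Step 5: 2799.1 ≠ 2849.1
Conclusion: The claimed result is incorrect. The correct answer is 2799.1.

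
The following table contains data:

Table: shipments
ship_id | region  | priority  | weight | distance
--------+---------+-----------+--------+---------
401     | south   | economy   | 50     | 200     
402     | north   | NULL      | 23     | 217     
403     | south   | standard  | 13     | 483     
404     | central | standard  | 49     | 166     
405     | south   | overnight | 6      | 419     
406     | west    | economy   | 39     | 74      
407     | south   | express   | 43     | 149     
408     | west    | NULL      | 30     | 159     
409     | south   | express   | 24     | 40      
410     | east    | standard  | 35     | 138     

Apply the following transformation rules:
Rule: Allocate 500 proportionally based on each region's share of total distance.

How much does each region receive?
central: 40.59, east: 33.74, north: 53.06, south: 315.65, west: 56.97

Step 1: Calculate total distance = 2045
Step 2: Calculate each region's proportion:
  central: 166/2045 = 8.12% → 40.59
  east: 138/2045 = 6.75% → 33.74
  north: 217/2045 = 10.61% → 53.06
  south: 1291/2045 = 63.13% → 315.65
  west: 233/2045 = 11.39% → 56.97
Step 3: Verify: sum of allocations ≈ 500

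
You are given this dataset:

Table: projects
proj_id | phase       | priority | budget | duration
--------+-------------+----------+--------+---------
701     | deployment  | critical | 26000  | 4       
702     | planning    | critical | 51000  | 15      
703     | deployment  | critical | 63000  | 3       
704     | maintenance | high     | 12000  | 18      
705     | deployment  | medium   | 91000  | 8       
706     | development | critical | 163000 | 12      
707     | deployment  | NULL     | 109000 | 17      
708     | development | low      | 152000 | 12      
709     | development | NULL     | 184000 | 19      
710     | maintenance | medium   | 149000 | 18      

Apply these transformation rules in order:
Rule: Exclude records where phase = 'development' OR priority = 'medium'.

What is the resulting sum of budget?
261000

Step 1: Find records where phase = 'development' OR priority = 'medium'
Step 2: 5 records match, summing to 739000
Step 3: Original sum: 1000000
Step 4: Remaining sum = 1000000 - 739000 = 261000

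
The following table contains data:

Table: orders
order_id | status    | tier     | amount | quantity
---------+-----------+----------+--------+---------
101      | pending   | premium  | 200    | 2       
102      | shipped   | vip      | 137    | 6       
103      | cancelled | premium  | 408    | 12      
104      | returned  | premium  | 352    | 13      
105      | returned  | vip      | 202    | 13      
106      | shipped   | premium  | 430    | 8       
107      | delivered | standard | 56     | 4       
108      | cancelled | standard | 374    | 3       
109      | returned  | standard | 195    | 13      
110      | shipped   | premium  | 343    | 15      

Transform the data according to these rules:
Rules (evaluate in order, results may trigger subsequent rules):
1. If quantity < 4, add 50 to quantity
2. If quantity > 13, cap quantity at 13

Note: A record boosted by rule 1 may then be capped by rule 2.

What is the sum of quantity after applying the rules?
108

Step 1: Apply rule 1 to records with quantity < 4
  - 2 records get bonus of 50
  - Of these, 2 records then exceed 13 and get capped
Step 2: Apply rule 2 to records with quantity > 13
  - 1 records (original) are capped
Step 3: Calculate final sum = 108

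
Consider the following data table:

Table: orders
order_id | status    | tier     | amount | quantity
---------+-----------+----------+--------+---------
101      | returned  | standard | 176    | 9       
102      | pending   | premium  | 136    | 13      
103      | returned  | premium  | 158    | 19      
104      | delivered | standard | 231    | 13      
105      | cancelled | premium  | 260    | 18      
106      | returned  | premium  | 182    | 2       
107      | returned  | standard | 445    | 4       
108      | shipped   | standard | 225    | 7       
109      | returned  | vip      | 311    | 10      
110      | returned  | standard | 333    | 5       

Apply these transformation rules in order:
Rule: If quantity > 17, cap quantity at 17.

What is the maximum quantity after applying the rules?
17

Step 1: Original maximum quantity = 19
Step 2: Apply cap at 17
Step 3: 2 records had quantity > 17 and were capped
Step 4: Maximum after transformation = 17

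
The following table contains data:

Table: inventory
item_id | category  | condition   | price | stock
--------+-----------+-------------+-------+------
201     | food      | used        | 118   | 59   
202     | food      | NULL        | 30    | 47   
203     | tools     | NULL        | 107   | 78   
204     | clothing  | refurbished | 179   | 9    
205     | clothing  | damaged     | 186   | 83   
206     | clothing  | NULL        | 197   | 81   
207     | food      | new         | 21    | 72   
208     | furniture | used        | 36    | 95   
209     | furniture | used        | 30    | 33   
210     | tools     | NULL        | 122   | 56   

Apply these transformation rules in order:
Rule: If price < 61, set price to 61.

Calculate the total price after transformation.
1153

Step 1: 4 records have price < 61
Step 2: These records originally summed to 117
Step 3: After setting to minimum: 4 × 61 = 244
Step 4: Unaffected records sum: 909
Step 5: Final sum = 244 + 909 = 1153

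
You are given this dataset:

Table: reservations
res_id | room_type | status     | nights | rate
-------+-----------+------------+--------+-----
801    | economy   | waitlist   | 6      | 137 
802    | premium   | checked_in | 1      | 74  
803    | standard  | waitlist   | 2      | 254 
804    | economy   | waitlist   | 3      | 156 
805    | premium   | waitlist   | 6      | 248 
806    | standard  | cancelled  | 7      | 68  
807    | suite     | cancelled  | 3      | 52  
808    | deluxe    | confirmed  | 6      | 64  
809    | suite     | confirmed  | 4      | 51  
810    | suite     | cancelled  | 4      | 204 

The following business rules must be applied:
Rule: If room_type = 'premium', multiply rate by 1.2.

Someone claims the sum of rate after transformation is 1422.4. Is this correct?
No, the correct result is 1372.4.

Step 1: Calculate the correct sum after transformation
Step 2: Apply multiplier 1.2 to records where room_type = 'premium'
Step 3: Correct result = 1372.4
Step 4: Claimed result = 1422.4
Step 5: 1372.4 ≠ 1422.4
Conclusion: The claimed result is incorrect. The correct answer is 1372.4.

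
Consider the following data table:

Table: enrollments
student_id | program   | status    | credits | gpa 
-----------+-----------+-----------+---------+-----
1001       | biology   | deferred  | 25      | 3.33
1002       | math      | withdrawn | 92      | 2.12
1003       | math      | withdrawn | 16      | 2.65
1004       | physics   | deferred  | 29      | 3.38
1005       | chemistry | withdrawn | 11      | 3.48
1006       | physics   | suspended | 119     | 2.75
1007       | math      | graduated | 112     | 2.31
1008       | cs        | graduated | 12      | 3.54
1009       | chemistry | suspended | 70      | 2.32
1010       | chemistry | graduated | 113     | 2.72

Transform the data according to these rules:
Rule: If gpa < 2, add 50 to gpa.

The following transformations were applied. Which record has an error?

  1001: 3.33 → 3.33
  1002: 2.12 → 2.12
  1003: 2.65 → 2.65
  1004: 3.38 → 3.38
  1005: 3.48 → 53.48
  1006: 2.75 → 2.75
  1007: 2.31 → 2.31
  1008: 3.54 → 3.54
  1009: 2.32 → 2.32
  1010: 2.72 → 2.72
Record 1005 has an error. The correct transformed value should be 3.48, not 53.48.

Step 1: Check each record against the rule
Step 2: Record 1005 has gpa = 3.48
Step 3: Since 3.48 >= 2, the bonus should not have been applied
Step 4: Correct value = 3.48, but claimed value = 53.48
Conclusion: Record 1005 has the error.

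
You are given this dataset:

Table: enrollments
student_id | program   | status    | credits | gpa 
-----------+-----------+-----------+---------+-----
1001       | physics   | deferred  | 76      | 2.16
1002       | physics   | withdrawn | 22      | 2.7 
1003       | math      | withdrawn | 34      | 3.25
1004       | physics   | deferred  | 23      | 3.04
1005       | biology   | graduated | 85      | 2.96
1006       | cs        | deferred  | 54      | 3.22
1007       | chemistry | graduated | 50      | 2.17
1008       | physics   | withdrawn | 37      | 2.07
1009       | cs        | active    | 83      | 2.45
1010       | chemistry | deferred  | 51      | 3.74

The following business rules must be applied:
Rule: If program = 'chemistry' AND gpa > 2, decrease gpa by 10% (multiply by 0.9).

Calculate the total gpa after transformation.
27.17

Step 1: Find records where program = 'chemistry' AND gpa > 2
Step 2: 2 records match, summing to 5.91
Step 3: After multiplier: 5.91 × 0.9 = 5.32
Step 4: Unaffected records sum: 21.85
Step 5: Final sum = 5.32 + 21.85 = 27.17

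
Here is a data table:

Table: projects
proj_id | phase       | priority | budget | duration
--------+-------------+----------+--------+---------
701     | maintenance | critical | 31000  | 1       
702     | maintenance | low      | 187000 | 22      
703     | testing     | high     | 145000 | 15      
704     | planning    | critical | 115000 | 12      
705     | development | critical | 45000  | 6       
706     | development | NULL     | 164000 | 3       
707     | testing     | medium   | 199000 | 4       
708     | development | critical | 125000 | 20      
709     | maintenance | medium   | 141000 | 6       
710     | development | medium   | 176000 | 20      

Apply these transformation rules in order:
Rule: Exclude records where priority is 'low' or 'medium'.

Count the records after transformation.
6

Step 1: Count records to exclude
  - 1 (low) + 3 (medium) = 4 records
Step 2: Total records: 10
Step 3: Remaining = 10 - 4 = 6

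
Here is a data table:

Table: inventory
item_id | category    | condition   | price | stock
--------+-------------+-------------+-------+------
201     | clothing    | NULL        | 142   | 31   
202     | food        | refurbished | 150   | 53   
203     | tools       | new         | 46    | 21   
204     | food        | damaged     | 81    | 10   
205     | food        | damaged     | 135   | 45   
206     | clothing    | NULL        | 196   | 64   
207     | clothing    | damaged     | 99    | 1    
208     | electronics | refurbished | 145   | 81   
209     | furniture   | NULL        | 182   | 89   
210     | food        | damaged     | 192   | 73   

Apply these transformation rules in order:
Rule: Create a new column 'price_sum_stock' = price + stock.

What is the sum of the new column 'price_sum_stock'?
1836

Step 1: For each record, compute price + stock
Example calculations:
  142 + 31 = 173
  150 + 53 = 203
  46 + 21 = 67
  ...
Step 2: Sum all derived values
Step 3: Total = 1836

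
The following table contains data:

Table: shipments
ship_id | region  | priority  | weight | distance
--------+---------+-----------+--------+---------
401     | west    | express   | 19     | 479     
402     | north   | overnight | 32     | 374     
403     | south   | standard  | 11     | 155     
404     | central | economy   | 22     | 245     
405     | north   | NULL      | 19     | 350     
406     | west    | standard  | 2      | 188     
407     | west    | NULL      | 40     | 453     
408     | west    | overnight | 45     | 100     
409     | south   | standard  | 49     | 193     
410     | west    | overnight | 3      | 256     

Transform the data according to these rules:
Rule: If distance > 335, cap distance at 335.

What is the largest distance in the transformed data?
335

Step 1: Original maximum distance = 479
Step 2: Apply cap at 335
Step 3: 4 records had distance > 335 and were capped
Step 4: Maximum after transformation = 335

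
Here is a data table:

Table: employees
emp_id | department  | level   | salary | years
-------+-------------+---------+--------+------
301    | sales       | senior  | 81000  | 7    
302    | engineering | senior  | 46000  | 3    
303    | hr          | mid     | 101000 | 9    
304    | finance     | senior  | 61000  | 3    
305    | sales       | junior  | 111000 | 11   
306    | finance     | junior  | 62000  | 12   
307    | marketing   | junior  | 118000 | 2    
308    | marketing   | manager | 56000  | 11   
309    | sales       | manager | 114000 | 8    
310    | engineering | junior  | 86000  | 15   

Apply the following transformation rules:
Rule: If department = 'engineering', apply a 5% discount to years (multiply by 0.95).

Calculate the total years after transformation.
80.1

Step 1: Records with department = 'engineering' have total years = 18
Step 2: Apply multiplier: 18 × 0.95 = 17.1
Step 3: Other records total: 63
Step 4: Final sum = 17.1 + 63 = 80.1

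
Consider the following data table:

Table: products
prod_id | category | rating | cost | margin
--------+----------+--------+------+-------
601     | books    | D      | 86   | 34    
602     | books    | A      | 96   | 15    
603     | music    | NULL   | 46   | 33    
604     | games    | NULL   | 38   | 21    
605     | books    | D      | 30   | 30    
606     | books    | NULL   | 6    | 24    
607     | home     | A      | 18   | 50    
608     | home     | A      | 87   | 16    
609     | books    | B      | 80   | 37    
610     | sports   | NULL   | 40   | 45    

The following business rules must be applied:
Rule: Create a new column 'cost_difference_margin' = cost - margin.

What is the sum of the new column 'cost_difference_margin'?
222

Step 1: For each record, compute cost - margin
Example calculations:
  86 - 34 = 52
  96 - 15 = 81
  46 - 33 = 13
  ...
Step 2: Sum all derived values
Step 3: Total = 222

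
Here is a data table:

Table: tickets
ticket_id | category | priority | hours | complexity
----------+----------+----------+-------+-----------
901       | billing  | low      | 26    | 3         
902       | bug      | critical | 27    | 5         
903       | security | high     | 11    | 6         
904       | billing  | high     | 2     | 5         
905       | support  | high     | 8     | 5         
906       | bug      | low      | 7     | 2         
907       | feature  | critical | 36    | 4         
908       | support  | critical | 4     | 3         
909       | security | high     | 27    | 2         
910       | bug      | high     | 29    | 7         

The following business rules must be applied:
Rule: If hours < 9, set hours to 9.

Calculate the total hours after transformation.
192

Step 1: 4 records have hours < 9
Step 2: These records originally summed to 21
Step 3: After setting to minimum: 4 × 9 = 36
Step 4: Unaffected records sum: 156
Step 5: Final sum = 36 + 156 = 192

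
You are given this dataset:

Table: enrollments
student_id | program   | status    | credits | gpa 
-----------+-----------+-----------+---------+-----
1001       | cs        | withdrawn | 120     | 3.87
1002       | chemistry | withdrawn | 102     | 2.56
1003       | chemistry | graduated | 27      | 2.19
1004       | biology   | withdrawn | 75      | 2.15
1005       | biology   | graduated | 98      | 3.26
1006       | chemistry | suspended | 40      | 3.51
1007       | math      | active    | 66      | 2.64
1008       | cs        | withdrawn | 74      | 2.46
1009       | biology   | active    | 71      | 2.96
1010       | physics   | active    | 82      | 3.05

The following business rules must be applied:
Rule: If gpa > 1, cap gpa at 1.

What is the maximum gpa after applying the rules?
1

Step 1: Original maximum gpa = 3.87
Step 2: Apply cap at 1
Step 3: 10 records had gpa > 1 and were capped
Step 4: Maximum after transformation = 1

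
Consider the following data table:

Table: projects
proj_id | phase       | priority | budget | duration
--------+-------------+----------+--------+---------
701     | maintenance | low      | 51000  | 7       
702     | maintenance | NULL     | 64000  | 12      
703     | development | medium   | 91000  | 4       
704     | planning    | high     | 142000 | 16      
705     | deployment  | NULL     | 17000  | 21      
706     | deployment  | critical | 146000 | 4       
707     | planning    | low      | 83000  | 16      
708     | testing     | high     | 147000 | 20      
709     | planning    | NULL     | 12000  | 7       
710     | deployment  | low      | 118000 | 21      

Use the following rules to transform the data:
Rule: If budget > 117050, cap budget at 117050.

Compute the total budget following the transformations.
786200

Step 1: 4 records have budget > 117050
Step 2: These records originally summed to 553000
Step 3: After capping: 4 × 117050 = 468200
Step 4: Unaffected records sum: 318000
Step 5: Final sum = 468200 + 318000 = 786200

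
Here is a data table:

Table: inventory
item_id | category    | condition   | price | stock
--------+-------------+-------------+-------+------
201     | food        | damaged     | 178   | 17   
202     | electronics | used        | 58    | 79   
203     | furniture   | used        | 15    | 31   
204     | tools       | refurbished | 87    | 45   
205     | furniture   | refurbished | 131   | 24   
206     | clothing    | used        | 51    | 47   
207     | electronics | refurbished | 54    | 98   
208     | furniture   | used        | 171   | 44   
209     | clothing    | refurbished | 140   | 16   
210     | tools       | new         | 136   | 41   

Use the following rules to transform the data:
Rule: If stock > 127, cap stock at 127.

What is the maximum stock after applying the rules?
98

Step 1: Original maximum stock = 98
Step 2: Check cap of 127 against maximum
Step 3: No records exceed the cap (max 98 <= cap 127), so no capping applies
Step 4: Maximum after transformation = 98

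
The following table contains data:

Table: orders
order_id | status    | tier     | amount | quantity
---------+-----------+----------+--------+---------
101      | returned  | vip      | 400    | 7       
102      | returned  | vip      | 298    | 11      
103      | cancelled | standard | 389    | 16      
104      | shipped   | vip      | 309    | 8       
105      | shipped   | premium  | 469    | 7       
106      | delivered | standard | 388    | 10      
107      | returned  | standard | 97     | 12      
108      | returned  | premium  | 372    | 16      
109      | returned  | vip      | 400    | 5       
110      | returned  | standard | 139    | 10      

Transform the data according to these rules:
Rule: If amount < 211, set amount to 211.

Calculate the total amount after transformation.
3447

Step 1: 2 records have amount < 211
Step 2: These records originally summed to 236
Step 3: After setting to minimum: 2 × 211 = 422
Step 4: Unaffected records sum: 3025
Step 5: Final sum = 422 + 3025 = 3447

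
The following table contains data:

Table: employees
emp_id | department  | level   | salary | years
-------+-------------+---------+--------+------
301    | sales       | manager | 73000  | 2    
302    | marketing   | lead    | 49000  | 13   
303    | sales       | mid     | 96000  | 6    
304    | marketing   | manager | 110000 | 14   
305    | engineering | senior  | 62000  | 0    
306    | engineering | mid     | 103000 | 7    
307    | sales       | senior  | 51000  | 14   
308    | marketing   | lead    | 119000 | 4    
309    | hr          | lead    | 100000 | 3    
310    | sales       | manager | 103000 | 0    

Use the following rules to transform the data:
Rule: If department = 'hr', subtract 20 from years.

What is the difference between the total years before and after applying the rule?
20

Step 1: Original sum of years = 63
Step 2: 1 records have department = 'hr'
Step 3: Each affected record changes by -20
Step 4: Total change = 1 × -20 = -20
Step 5: New sum = 63 + -20 = 43
Step 6: Difference = |43 - 63| = 20
        (Sum decreased by 20)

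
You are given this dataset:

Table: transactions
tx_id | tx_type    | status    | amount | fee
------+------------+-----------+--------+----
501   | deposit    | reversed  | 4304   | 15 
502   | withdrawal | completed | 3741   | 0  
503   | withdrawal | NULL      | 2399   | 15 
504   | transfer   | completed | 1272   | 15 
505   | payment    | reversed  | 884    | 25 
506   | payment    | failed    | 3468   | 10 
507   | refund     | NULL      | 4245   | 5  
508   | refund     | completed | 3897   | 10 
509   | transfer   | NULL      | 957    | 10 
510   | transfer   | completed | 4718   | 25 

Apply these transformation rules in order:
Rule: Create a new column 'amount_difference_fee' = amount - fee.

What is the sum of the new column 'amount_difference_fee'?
29755

Step 1: For each record, compute amount - fee
Example calculations:
  4304 - 15 = 4289
  3741 - 0 = 3741
  2399 - 15 = 2384
  ...
Step 2: Sum all derived values
Step 3: Total = 29755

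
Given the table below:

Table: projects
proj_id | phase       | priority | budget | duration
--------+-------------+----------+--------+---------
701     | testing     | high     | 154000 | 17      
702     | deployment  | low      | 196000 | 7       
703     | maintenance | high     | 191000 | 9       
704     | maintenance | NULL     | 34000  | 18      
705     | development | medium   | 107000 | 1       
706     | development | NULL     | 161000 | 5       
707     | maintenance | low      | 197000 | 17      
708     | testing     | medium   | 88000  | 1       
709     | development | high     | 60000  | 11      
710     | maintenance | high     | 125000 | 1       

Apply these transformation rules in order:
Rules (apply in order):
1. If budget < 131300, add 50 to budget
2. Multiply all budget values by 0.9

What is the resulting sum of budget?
1181925.0

Step 1: Apply Rule 1 - Add 50 to records with budget < 131300
  - 5 records affected: 414000 + (5 × 50) = 414250
  - Unaffected records: 899000
  - Sum after Rule 1: 1313250
Step 2: Apply Rule 2 - Multiply all by 0.9
  - 1313250 × 0.9 = 1181925.0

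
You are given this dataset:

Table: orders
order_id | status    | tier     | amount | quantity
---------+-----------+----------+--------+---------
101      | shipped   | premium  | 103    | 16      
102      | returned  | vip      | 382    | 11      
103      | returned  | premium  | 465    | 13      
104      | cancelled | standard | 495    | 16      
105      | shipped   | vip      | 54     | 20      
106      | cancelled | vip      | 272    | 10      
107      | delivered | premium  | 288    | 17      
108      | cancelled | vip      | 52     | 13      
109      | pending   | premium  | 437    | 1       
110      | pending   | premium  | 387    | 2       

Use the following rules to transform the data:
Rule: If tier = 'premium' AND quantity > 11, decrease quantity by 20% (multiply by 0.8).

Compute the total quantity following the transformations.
109.8

Step 1: Find records where tier = 'premium' AND quantity > 11
Step 2: 3 records match, summing to 46
Step 3: After multiplier: 46 × 0.8 = 36.8
Step 4: Unaffected records sum: 73
Step 5: Final sum = 36.8 + 73 = 109.8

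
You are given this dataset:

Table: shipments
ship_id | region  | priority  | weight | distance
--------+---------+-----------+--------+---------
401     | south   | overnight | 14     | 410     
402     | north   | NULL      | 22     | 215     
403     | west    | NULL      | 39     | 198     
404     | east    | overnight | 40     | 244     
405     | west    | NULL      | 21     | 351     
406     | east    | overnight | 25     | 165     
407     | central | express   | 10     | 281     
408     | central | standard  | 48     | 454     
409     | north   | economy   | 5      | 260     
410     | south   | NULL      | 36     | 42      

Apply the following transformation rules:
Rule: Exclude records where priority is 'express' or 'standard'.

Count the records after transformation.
8

Step 1: Count records to exclude
  - 1 (express) + 1 (standard) = 2 records
Step 2: Total records: 10
Step 3: Remaining = 10 - 2 = 8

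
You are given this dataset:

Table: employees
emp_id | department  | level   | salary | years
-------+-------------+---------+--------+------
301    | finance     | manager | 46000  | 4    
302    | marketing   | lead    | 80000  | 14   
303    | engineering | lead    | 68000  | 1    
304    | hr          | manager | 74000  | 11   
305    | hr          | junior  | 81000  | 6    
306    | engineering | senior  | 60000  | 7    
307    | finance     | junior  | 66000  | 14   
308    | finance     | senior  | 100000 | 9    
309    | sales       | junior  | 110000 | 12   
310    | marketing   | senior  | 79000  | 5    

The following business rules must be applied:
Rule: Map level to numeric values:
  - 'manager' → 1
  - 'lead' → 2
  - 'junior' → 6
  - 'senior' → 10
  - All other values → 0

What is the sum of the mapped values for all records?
54

Step 1: Apply mapping to each record
Step 2: Count by status:
  'manager': 2 records × 1 = 2
  'lead': 2 records × 2 = 4
  'junior': 3 records × 6 = 18
  'senior': 3 records × 10 = 30
Step 3: Sum all mapped values = 54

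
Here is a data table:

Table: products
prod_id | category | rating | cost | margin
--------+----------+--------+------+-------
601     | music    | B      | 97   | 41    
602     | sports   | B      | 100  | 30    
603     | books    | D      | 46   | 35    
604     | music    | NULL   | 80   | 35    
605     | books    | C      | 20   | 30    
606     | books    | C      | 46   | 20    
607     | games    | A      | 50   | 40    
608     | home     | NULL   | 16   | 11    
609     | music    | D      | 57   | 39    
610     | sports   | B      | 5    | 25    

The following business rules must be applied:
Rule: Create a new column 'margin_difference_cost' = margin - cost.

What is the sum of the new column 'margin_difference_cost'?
-211

Step 1: For each record, compute margin - cost
Example calculations:
  41 - 97 = -56
  30 - 100 = -70
  35 - 46 = -11
  ...
Step 2: Sum all derived values
Step 3: Total = -211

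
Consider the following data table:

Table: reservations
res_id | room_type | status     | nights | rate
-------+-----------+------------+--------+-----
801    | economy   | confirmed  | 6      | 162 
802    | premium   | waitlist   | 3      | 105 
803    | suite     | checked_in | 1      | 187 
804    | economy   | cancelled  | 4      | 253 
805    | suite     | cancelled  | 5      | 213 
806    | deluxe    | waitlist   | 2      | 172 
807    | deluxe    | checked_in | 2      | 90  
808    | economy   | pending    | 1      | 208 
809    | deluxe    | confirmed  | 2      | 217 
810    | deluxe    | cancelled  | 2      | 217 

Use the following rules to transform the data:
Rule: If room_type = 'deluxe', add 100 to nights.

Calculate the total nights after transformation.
428

Step 1: Count records where room_type = 'deluxe': 4
Step 2: Total bonus added: 4 × 100 = 400
Step 3: Original sum of nights: 28
Step 4: Final sum = 28 + 400 = 428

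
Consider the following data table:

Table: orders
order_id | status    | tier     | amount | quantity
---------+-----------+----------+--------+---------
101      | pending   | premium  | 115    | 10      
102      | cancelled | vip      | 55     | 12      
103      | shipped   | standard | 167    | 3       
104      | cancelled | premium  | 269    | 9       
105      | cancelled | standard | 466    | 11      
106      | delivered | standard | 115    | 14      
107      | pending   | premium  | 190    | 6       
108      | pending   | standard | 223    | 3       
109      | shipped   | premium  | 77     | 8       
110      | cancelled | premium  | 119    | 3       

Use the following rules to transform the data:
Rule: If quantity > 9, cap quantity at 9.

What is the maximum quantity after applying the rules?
9

Step 1: Original maximum quantity = 14
Step 2: Apply cap at 9
Step 3: 4 records had quantity > 9 and were capped
Step 4: Maximum after transformation = 9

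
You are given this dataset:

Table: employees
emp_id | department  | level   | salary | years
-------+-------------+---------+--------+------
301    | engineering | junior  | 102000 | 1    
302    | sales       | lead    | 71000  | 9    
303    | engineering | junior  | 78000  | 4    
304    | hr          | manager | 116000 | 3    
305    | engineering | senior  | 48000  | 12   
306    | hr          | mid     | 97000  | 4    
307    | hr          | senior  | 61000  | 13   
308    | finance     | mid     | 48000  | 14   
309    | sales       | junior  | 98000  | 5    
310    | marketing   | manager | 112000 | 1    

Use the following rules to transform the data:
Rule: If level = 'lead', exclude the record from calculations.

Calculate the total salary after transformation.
760000

Step 1: Identify records where level = 'lead'
Step 2: The excluded records sum to 71000
Step 3: Original total salary = 831000
Step 4: Remaining total = 831000 - 71000 = 760000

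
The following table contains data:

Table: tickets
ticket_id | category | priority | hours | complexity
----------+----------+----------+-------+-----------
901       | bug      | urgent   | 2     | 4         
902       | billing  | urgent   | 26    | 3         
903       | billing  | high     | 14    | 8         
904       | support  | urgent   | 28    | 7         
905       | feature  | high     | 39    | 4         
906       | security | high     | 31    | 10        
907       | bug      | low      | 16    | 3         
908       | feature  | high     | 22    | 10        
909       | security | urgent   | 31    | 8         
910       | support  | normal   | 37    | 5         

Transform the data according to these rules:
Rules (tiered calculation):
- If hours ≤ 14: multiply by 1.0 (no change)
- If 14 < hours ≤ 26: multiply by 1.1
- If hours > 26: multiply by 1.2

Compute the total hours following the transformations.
285.6

Step 1: Tier 1 (hours ≤ 14): 2 records, sum = 16 × 1.0 = 16.0
Step 2: Tier 2 (14 < hours ≤ 26): 3 records, sum = 64 × 1.1 = 70.4
Step 3: Tier 3 (hours > 26): 5 records, sum = 166 × 1.2 = 199.2
Step 4: Final sum = 16.0 + 70.4 + 199.2 = 285.6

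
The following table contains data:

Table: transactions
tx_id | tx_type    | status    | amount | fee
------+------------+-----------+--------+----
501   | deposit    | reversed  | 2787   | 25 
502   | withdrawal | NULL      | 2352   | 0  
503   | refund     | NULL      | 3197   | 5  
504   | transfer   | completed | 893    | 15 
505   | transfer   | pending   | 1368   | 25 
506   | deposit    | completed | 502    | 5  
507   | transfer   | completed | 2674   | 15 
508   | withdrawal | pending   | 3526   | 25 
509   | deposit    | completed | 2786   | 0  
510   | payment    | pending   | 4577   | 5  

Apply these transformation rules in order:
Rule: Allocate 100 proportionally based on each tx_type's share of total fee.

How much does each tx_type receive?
deposit: 25.0, payment: 4.17, refund: 4.17, transfer: 45.83, withdrawal: 20.83

Step 1: Calculate total fee = 120
Step 2: Calculate each tx_type's proportion:
  deposit: 30/120 = 25.00% → 25.0
  payment: 5/120 = 4.17% → 4.17
  refund: 5/120 = 4.17% → 4.17
  transfer: 55/120 = 45.83% → 45.83
  withdrawal: 25/120 = 20.83% → 20.83
Step 3: Verify: sum of allocations ≈ 100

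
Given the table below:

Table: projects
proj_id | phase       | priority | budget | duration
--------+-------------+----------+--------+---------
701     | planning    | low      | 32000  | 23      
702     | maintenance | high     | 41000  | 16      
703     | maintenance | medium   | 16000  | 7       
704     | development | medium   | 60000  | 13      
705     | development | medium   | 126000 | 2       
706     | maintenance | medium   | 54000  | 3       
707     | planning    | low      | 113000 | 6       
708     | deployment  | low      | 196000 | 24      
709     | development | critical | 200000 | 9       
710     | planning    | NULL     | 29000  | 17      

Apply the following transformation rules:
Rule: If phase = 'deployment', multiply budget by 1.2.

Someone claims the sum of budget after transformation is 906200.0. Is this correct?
Yes, the result is correct.

Step 1: Calculate the correct sum after transformation
Step 2: Apply multiplier 1.2 to records where phase = 'deployment'
Step 3: Correct result = 906200.0
Step 4: Claimed result = 906200.0
Step 5: 906200.0 = 906200.0 ✓
Conclusion: The claimed result is correct.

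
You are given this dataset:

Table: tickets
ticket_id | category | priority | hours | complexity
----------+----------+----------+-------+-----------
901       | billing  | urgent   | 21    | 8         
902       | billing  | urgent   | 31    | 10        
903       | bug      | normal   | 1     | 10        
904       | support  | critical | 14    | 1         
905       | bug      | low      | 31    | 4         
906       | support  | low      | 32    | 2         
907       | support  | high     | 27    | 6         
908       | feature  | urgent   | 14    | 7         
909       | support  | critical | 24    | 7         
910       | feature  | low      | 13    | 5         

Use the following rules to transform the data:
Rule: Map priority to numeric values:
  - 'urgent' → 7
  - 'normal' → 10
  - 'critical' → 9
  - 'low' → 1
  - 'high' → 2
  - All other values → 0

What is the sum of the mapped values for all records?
54

Step 1: Apply mapping to each record
Step 2: Count by status:
  'urgent': 3 records × 7 = 21
  'normal': 1 records × 10 = 10
  'critical': 2 records × 9 = 18
  'low': 3 records × 1 = 3
  'high': 1 records × 2 = 2
Step 3: Sum all mapped values = 54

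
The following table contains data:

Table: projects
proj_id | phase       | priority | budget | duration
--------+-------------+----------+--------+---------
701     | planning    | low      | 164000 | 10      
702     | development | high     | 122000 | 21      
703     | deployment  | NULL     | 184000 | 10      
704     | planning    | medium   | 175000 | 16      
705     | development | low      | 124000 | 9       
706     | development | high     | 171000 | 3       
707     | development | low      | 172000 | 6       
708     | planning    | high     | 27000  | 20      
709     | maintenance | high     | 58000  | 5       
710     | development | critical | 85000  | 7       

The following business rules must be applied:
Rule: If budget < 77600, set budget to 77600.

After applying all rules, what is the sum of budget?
1352200

Step 1: 2 records have budget < 77600
Step 2: These records originally summed to 85000
Step 3: After setting to minimum: 2 × 77600 = 155200
Step 4: Unaffected records sum: 1197000
Step 5: Final sum = 155200 + 1197000 = 1352200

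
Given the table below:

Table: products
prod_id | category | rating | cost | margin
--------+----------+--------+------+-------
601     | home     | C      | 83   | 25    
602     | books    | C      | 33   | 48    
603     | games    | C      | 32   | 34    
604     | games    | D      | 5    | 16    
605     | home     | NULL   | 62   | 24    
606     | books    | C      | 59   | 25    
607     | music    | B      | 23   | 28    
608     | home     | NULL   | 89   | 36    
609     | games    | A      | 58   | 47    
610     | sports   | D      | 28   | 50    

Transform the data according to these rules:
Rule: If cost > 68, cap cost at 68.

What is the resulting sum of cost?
436

Step 1: 2 records have cost > 68
Step 2: These records originally summed to 172
Step 3: After capping: 2 × 68 = 136
Step 4: Unaffected records sum: 300
Step 5: Final sum = 136 + 300 = 436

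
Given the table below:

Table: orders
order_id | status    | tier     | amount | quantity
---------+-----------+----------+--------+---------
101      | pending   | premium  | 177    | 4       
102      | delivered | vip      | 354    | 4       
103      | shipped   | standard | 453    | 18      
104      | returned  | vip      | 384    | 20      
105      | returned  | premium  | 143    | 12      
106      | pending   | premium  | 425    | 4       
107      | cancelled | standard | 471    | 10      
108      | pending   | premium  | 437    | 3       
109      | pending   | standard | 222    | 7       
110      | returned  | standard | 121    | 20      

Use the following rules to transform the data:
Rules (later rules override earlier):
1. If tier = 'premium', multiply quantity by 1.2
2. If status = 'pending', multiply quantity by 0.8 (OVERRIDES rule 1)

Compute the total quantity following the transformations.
100.8

Step 1: Rule 2 takes priority for records with status = 'pending'
  - 4 records: 18 × 0.8 = 14.4
Step 2: Rule 1 applies to remaining records with tier = 'premium'
  - 1 records: 12 × 1.2 = 14.4
Step 3: Other records unchanged: 72
Step 4: Final sum = 14.4 + 14.4 + 72 = 100.8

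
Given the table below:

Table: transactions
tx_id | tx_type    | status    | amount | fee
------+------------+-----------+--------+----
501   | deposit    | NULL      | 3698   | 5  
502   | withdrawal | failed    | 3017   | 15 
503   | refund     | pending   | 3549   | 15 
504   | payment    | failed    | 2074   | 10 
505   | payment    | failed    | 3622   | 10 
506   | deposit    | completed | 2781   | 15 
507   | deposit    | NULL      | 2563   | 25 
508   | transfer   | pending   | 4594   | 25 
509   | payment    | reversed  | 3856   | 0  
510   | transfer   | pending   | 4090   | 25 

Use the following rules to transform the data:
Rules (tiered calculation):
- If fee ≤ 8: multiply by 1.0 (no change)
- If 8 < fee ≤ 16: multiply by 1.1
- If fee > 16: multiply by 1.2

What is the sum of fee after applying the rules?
166.5

Step 1: Tier 1 (fee ≤ 8): 2 records, sum = 5 × 1.0 = 5.0
Step 2: Tier 2 (8 < fee ≤ 16): 5 records, sum = 65 × 1.1 = 71.5
Step 3: Tier 3 (fee > 16): 3 records, sum = 75 × 1.2 = 90.0
Step 4: Final sum = 5.0 + 71.5 + 90.0 = 166.5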